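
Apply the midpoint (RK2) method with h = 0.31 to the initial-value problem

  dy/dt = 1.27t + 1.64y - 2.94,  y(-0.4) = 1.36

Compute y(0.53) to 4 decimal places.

-0.2768

Midpoint: k1 = f(t_n, y_n); k2 = f(t_n + h/2, y_n + (h/2)·k1); y_{n+1} = y_n + h·k2.
t=-0.400000, y=1.360000:
  k1 = f(-0.400000, 1.360000) = -1.217600
  k2 = f(-0.245000, 1.171272) = -1.330264
  y ← 1.360000 + 0.31·(-1.330264) = 0.947618
t=-0.090000, y=0.947618:
  k1 = f(-0.090000, 0.947618) = -1.500206
  k2 = f(0.065000, 0.715086) = -1.684709
  y ← 0.947618 + 0.31·(-1.684709) = 0.425359
t=0.220000, y=0.425359:
  k1 = f(0.220000, 0.425359) = -1.963012
  k2 = f(0.375000, 0.121092) = -2.265160
  y ← 0.425359 + 0.31·(-2.265160) = -0.276841
y(0.53) ≈ -0.2768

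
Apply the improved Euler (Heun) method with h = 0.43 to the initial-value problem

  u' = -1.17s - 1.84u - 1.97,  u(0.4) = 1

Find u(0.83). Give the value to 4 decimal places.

Heun: k1 = f(s_n, u_n); k2 = f(s_n + h, u_n + h·k1); u_{n+1} = u_n + (h/2)·(k1 + k2).
s=0.400000, u=1.000000:
  k1 = f(0.400000, 1.000000) = -4.278000
  k2 = f(0.830000, -0.839540) = -1.396346
  u ← 1.000000 + (0.43/2)·(-4.278000 + (-1.396346)) = -0.219984
u(0.83) ≈ -0.2200

-0.2200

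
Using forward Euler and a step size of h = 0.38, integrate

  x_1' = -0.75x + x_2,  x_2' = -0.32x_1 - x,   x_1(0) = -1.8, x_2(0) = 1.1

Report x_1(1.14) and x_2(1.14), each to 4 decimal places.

-0.6956, 1.1740

Euler on (x_1,x_2): x_1_{n+1} = x_1_n + h·x_1', x_2_{n+1} = x_2_n + h·x_2'.
0.000000: (-1.800000, 1.100000); f=(1.100000, 0.576000) → (-1.382000, 1.318880)
0.380000: (-1.382000, 1.318880); f=(1.033880, 0.062240) → (-0.989126, 1.342531)
0.760000: (-0.989126, 1.342531); f=(0.772531, -0.443480) → (-0.695564, 1.174009)
(x_1(1.14), x_2(1.14)) ≈ (-0.6956, 1.1740)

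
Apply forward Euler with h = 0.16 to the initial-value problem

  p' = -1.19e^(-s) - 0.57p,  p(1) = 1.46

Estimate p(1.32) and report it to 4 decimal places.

Euler: p_{n+1} = p_n + h·f(s_n, p_n).
s=1.000000, p=1.460000: f=-1.269977 → p ← 1.460000 + 0.16·(-1.269977) = 1.256804
s=1.160000, p=1.256804: f=-1.089427 → p ← 1.256804 + 0.16·(-1.089427) = 1.082495
p(1.32) ≈ 1.0825

1.0825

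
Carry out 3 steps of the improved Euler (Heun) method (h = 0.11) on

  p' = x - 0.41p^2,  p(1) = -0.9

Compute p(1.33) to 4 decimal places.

-0.5960

Heun: k1 = f(x_n, p_n); k2 = f(x_n + h, p_n + h·k1); p_{n+1} = p_n + (h/2)·(k1 + k2).
x=1.000000, p=-0.900000:
  k1 = f(1.000000, -0.900000) = 0.667900
  k2 = f(1.110000, -0.826531) = 0.829907
  p ← -0.900000 + (0.11/2)·(0.667900 + 0.829907) = -0.817621
x=1.110000, p=-0.817621:
  k1 = f(1.110000, -0.817621) = 0.835914
  k2 = f(1.220000, -0.725670) = 1.004095
  p ← -0.817621 + (0.11/2)·(0.835914 + 1.004095) = -0.716420
x=1.220000, p=-0.716420:
  k1 = f(1.220000, -0.716420) = 1.009564
  k2 = f(1.330000, -0.605368) = 1.179747
  p ← -0.716420 + (0.11/2)·(1.009564 + 1.179747) = -0.596008
p(1.33) ≈ -0.5960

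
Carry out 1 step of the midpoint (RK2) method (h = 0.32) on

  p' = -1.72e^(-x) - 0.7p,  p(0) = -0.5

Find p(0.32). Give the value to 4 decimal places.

-0.8079

Midpoint: k1 = f(x_n, p_n); k2 = f(x_n + h/2, p_n + (h/2)·k1); p_{n+1} = p_n + h·k2.
x=0.000000, p=-0.500000:
  k1 = f(0.000000, -0.500000) = -1.370000
  k2 = f(0.160000, -0.719200) = -0.962247
  p ← -0.500000 + 0.32·(-0.962247) = -0.807919
p(0.32) ≈ -0.8079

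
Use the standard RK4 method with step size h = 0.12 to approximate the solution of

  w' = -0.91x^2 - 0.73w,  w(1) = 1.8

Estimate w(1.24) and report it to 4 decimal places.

1.2569

RK4: k1 = f(x_n, w_n); k2 = f(x_n + h/2, w_n + (h/2)·k1); k3 = f(x_n + h/2, w_n + (h/2)·k2); k4 = f(x_n + h, w_n + h·k3); w_{n+1} = w_n + (h/6)·(k1 + 2k2 + 2k3 + k4).
x=1.000000, w=1.800000:
  k1 = f(1.000000, 1.800000) = -2.224000
  k2 = f(1.060000, 1.666560) = -2.239065
  k3 = f(1.060000, 1.665656) = -2.238405
  k4 = f(1.120000, 1.531391) = -2.259420
  w ← 1.800000 + (0.12/6)·(k1 + 2k2 + 2k3 + k4) = 1.531233
x=1.120000, w=1.531233:
  k1 = f(1.120000, 1.531233) = -2.259304
  k2 = f(1.180000, 1.395675) = -2.285926
  k3 = f(1.180000, 1.394077) = -2.284760
  k4 = f(1.240000, 1.257062) = -2.316871
  w ← 1.531233 + (0.12/6)·(k1 + 2k2 + 2k3 + k4) = 1.256882
w(1.24) ≈ 1.2569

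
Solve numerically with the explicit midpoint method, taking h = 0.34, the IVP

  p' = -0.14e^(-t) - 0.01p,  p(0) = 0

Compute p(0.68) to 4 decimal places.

Midpoint: k1 = f(t_n, p_n); k2 = f(t_n + h/2, p_n + (h/2)·k1); p_{n+1} = p_n + h·k2.
t=0.000000, p=0.000000:
  k1 = f(0.000000, 0.000000) = -0.140000
  k2 = f(0.170000, -0.023800) = -0.117875
  p ← 0.000000 + 0.34·(-0.117875) = -0.040078
t=0.340000, p=-0.040078:
  k1 = f(0.340000, -0.040078) = -0.099247
  k2 = f(0.510000, -0.056950) = -0.083500
  p ← -0.040078 + 0.34·(-0.083500) = -0.068467
p(0.68) ≈ -0.0685

-0.0685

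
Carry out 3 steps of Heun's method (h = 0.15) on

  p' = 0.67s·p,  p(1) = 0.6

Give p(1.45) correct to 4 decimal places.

0.8672

Heun: k1 = f(s_n, p_n); k2 = f(s_n + h, p_n + h·k1); p_{n+1} = p_n + (h/2)·(k1 + k2).
s=1.000000, p=0.600000:
  k1 = f(1.000000, 0.600000) = 0.402000
  k2 = f(1.150000, 0.660300) = 0.508761
  p ← 0.600000 + (0.15/2)·(0.402000 + 0.508761) = 0.668307
s=1.150000, p=0.668307:
  k1 = f(1.150000, 0.668307) = 0.514931
  k2 = f(1.300000, 0.745547) = 0.649371
  p ← 0.668307 + (0.15/2)·(0.514931 + 0.649371) = 0.755630
s=1.300000, p=0.755630:
  k1 = f(1.300000, 0.755630) = 0.658153
  k2 = f(1.450000, 0.854353) = 0.830004
  p ← 0.755630 + (0.15/2)·(0.658153 + 0.830004) = 0.867242
p(1.45) ≈ 0.8672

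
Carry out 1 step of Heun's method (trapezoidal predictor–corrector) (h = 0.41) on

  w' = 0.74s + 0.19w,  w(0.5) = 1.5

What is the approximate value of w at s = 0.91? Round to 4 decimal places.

1.8412

Heun: k1 = f(s_n, w_n); k2 = f(s_n + h, w_n + h·k1); w_{n+1} = w_n + (h/2)·(k1 + k2).
s=0.500000, w=1.500000:
  k1 = f(0.500000, 1.500000) = 0.655000
  k2 = f(0.910000, 1.768550) = 1.009424
  w ← 1.500000 + (0.41/2)·(0.655000 + 1.009424) = 1.841207
w(0.91) ≈ 1.8412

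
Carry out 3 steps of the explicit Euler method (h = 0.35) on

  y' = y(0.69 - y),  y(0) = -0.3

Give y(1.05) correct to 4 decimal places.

-0.8027

Euler: y_{n+1} = y_n + h·f(x_n, y_n).
x=0.000000, y=-0.300000: f=-0.297000 → y ← -0.300000 + 0.35·(-0.297000) = -0.403950
x=0.350000, y=-0.403950: f=-0.441901 → y ← -0.403950 + 0.35·(-0.441901) = -0.558615
x=0.700000, y=-0.558615: f=-0.697496 → y ← -0.558615 + 0.35·(-0.697496) = -0.802739
y(1.05) ≈ -0.8027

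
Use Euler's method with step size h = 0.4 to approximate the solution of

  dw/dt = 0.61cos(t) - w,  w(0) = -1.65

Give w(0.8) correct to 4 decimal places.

Euler: w_{n+1} = w_n + h·f(t_n, w_n).
t=0.000000, w=-1.650000: f=2.260000 → w ← -1.650000 + 0.4·2.260000 = -0.746000
t=0.400000, w=-0.746000: f=1.307847 → w ← -0.746000 + 0.4·1.307847 = -0.222861
w(0.8) ≈ -0.2229

-0.2229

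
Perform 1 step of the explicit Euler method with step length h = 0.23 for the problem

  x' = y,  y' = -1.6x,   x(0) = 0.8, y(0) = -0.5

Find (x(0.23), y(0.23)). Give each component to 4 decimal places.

0.6850, -0.7944

Euler on (x,y): x_{n+1} = x_n + h·x', y_{n+1} = y_n + h·y'.
0.000000: (0.800000, -0.500000); f=(-0.500000, -1.280000) → (0.685000, -0.794400)
(x(0.23), y(0.23)) ≈ (0.6850, -0.7944)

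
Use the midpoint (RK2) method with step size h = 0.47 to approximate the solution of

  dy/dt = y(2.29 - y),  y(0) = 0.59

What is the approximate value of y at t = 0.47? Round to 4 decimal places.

1.1583

Midpoint: k1 = f(t_n, y_n); k2 = f(t_n + h/2, y_n + (h/2)·k1); y_{n+1} = y_n + h·k2.
t=0.000000, y=0.590000:
  k1 = f(0.000000, 0.590000) = 1.003000
  k2 = f(0.235000, 0.825705) = 1.209076
  y ← 0.590000 + 0.47·1.209076 = 1.158266
y(0.47) ≈ 1.1583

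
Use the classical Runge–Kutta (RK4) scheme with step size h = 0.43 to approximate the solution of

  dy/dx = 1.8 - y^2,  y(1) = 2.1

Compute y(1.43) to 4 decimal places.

1.5560

RK4: k1 = f(x_n, y_n); k2 = f(x_n + h/2, y_n + (h/2)·k1); k3 = f(x_n + h/2, y_n + (h/2)·k2); k4 = f(x_n + h, y_n + h·k3); y_{n+1} = y_n + (h/6)·(k1 + 2k2 + 2k3 + k4).
x=1.000000, y=2.100000:
  k1 = f(1.000000, 2.100000) = -2.610000
  k2 = f(1.215000, 1.538850) = -0.568059
  k3 = f(1.215000, 1.977867) = -2.111959
  k4 = f(1.430000, 1.191858) = 0.379475
  y ← 2.100000 + (0.43/6)·(k1 + 2k2 + 2k3 + k4) = 1.556010
y(1.43) ≈ 1.5560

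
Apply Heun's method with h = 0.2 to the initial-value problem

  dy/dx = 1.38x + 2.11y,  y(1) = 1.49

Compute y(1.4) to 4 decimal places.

Heun: k1 = f(x_n, y_n); k2 = f(x_n + h, y_n + h·k1); y_{n+1} = y_n + (h/2)·(k1 + k2).
x=1.000000, y=1.490000:
  k1 = f(1.000000, 1.490000) = 4.523900
  k2 = f(1.200000, 2.394780) = 6.708986
  y ← 1.490000 + (0.2/2)·(4.523900 + 6.708986) = 2.613289
x=1.200000, y=2.613289:
  k1 = f(1.200000, 2.613289) = 7.170039
  k2 = f(1.400000, 4.047296) = 10.471795
  y ← 2.613289 + (0.2/2)·(7.170039 + 10.471795) = 4.377472
y(1.4) ≈ 4.3775

4.3775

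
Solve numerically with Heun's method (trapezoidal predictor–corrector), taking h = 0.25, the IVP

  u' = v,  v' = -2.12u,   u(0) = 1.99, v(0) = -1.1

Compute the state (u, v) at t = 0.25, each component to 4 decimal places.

Heun on (u,v): k1 = f(t_n, state_n); k2 = f(t_n + h, state_n + h·k1); state_{n+1} = state_n + (h/2)·(k1 + k2).
0.000000: (1.990000, -1.100000)
  k1 = (-1.100000, -4.218800)
  predictor → (1.715000, -2.154700)
  k2 = (-2.154700, -3.635800)
  → (1.583163, -2.081825)
(u(0.25), v(0.25)) ≈ (1.5832, -2.0818)

1.5832, -2.0818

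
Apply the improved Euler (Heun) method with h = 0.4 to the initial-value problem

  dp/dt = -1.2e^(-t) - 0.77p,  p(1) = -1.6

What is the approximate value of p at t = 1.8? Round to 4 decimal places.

Heun: k1 = f(t_n, p_n); k2 = f(t_n + h, p_n + h·k1); p_{n+1} = p_n + (h/2)·(k1 + k2).
t=1.000000, p=-1.600000:
  k1 = f(1.000000, -1.600000) = 0.790545
  k2 = f(1.400000, -1.283782) = 0.692596
  p ← -1.600000 + (0.4/2)·(0.790545 + 0.692596) = -1.303372
t=1.400000, p=-1.303372:
  k1 = f(1.400000, -1.303372) = 0.707680
  k2 = f(1.800000, -1.020300) = 0.587272
  p ← -1.303372 + (0.4/2)·(0.707680 + 0.587272) = -1.044381
p(1.8) ≈ -1.0444

-1.0444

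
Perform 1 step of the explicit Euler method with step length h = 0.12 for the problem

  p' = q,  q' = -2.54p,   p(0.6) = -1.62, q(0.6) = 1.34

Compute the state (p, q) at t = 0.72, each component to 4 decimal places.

Euler on (p,q): p_{n+1} = p_n + h·p', q_{n+1} = q_n + h·q'.
0.600000: (-1.620000, 1.340000); f=(1.340000, 4.114800) → (-1.459200, 1.833776)
(p(0.72), q(0.72)) ≈ (-1.4592, 1.8338)

-1.4592, 1.8338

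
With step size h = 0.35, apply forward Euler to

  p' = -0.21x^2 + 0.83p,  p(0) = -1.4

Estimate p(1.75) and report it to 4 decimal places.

-5.3389

Euler: p_{n+1} = p_n + h·f(x_n, p_n).
x=0.000000, p=-1.400000: f=-1.162000 → p ← -1.400000 + 0.35·(-1.162000) = -1.806700
x=0.350000, p=-1.806700: f=-1.525286 → p ← -1.806700 + 0.35·(-1.525286) = -2.340550
x=0.700000, p=-2.340550: f=-2.045557 → p ← -2.340550 + 0.35·(-2.045557) = -3.056495
x=1.050000, p=-3.056495: f=-2.768416 → p ← -3.056495 + 0.35·(-2.768416) = -4.025440
x=1.400000, p=-4.025440: f=-3.752716 → p ← -4.025440 + 0.35·(-3.752716) = -5.338891
p(1.75) ≈ -5.3389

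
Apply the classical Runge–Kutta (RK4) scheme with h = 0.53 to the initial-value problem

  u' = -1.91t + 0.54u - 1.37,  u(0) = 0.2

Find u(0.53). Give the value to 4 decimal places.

-0.8700

RK4: k1 = f(t_n, u_n); k2 = f(t_n + h/2, u_n + (h/2)·k1); k3 = f(t_n + h/2, u_n + (h/2)·k2); k4 = f(t_n + h, u_n + h·k3); u_{n+1} = u_n + (h/6)·(k1 + 2k2 + 2k3 + k4).
t=0.000000, u=0.200000:
  k1 = f(0.000000, 0.200000) = -1.262000
  k2 = f(0.265000, -0.134430) = -1.948742
  k3 = f(0.265000, -0.316417) = -2.047015
  k4 = f(0.530000, -0.884918) = -2.860156
  u ← 0.200000 + (0.53/6)·(k1 + 2k2 + 2k3 + k4) = -0.870041
u(0.53) ≈ -0.8700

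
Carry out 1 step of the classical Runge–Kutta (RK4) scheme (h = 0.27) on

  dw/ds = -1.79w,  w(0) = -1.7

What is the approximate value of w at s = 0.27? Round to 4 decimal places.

-1.0488

RK4: k1 = f(s_n, w_n); k2 = f(s_n + h/2, w_n + (h/2)·k1); k3 = f(s_n + h/2, w_n + (h/2)·k2); k4 = f(s_n + h, w_n + h·k3); w_{n+1} = w_n + (h/6)·(k1 + 2k2 + 2k3 + k4).
s=0.000000, w=-1.700000:
  k1 = f(0.000000, -1.700000) = 3.043000
  k2 = f(0.135000, -1.289195) = 2.307659
  k3 = f(0.135000, -1.388466) = 2.485354
  k4 = f(0.270000, -1.028954) = 1.841828
  w ← -1.700000 + (0.27/6)·(k1 + 2k2 + 2k3 + k4) = -1.048812
w(0.27) ≈ -1.0488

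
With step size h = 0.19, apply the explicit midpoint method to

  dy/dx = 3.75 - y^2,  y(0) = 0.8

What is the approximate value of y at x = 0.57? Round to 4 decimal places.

Midpoint: k1 = f(x_n, y_n); k2 = f(x_n + h/2, y_n + (h/2)·k1); y_{n+1} = y_n + h·k2.
x=0.000000, y=0.800000:
  k1 = f(0.000000, 0.800000) = 3.110000
  k2 = f(0.095000, 1.095450) = 2.549989
  y ← 0.800000 + 0.19·2.549989 = 1.284498
x=0.190000, y=1.284498:
  k1 = f(0.190000, 1.284498) = 2.100065
  k2 = f(0.285000, 1.484004) = 1.547732
  y ← 1.284498 + 0.19·1.547732 = 1.578567
x=0.380000, y=1.578567:
  k1 = f(0.380000, 1.578567) = 1.258126
  k2 = f(0.475000, 1.698089) = 0.866494
  y ← 1.578567 + 0.19·0.866494 = 1.743201
y(0.57) ≈ 1.7432

1.7432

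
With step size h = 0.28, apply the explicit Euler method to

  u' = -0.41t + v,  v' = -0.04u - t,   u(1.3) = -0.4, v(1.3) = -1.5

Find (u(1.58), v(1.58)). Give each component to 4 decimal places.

Euler on (u,v): u_{n+1} = u_n + h·u', v_{n+1} = v_n + h·v'.
1.300000: (-0.400000, -1.500000); f=(-2.033000, -1.284000) → (-0.969240, -1.859520)
(u(1.58), v(1.58)) ≈ (-0.9692, -1.8595)

-0.9692, -1.8595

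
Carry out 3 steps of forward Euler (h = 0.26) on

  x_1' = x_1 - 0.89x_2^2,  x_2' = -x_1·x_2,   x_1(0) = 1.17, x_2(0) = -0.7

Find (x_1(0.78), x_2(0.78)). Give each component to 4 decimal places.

2.0683, -0.1789

Euler on (x_1,x_2): x_1_{n+1} = x_1_n + h·x_1', x_2_{n+1} = x_2_n + h·x_2'.
0.000000: (1.170000, -0.700000); f=(0.733900, 0.819000) → (1.360814, -0.487060)
0.260000: (1.360814, -0.487060); f=(1.149682, 0.662798) → (1.659731, -0.314733)
0.520000: (1.659731, -0.314733); f=(1.571571, 0.522371) → (2.068340, -0.178916)
(x_1(0.78), x_2(0.78)) ≈ (2.0683, -0.1789)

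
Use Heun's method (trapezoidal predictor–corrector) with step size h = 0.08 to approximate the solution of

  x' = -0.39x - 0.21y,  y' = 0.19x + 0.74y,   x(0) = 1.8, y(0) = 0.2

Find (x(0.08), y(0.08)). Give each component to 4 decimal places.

Heun on (x,y): k1 = f(t_n, state_n); k2 = f(t_n + h, state_n + h·k1); state_{n+1} = state_n + (h/2)·(k1 + k2).
0.000000: (1.800000, 0.200000)
  k1 = (-0.744000, 0.490000)
  predictor → (1.740480, 0.239200)
  k2 = (-0.729019, 0.507699)
  → (1.741079, 0.239908)
(x(0.08), y(0.08)) ≈ (1.7411, 0.2399)

1.7411, 0.2399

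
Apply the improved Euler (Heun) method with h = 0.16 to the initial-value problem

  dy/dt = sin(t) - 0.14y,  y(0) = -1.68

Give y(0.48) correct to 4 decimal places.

Heun: k1 = f(t_n, y_n); k2 = f(t_n + h, y_n + h·k1); y_{n+1} = y_n + (h/2)·(k1 + k2).
t=0.000000, y=-1.680000:
  k1 = f(0.000000, -1.680000) = 0.235200
  k2 = f(0.160000, -1.642368) = 0.389250
  y ← -1.680000 + (0.16/2)·(0.235200 + 0.389250) = -1.630044
t=0.160000, y=-1.630044:
  k1 = f(0.160000, -1.630044) = 0.387524
  k2 = f(0.320000, -1.568040) = 0.534092
  y ← -1.630044 + (0.16/2)·(0.387524 + 0.534092) = -1.556315
t=0.320000, y=-1.556315:
  k1 = f(0.320000, -1.556315) = 0.532451
  k2 = f(0.480000, -1.471123) = 0.667736
  y ← -1.556315 + (0.16/2)·(0.532451 + 0.667736) = -1.460300
y(0.48) ≈ -1.4603

-1.4603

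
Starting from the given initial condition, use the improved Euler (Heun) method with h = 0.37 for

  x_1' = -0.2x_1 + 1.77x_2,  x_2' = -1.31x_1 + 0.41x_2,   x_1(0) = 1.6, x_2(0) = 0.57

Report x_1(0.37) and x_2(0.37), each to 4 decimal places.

Heun on (x_1,x_2): k1 = f(t_n, state_n); k2 = f(t_n + h, state_n + h·k1); state_{n+1} = state_n + (h/2)·(k1 + k2).
0.000000: (1.600000, 0.570000)
  k1 = (0.688900, -1.862300)
  predictor → (1.854893, -0.119051)
  k2 = (-0.581699, -2.478721)
  → (1.619832, -0.233089)
(x_1(0.37), x_2(0.37)) ≈ (1.6198, -0.2331)

1.6198, -0.2331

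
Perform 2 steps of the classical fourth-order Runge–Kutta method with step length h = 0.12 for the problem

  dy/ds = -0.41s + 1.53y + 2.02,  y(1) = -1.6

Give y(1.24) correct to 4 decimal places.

RK4: k1 = f(s_n, y_n); k2 = f(s_n + h/2, y_n + (h/2)·k1); k3 = f(s_n + h/2, y_n + (h/2)·k2); k4 = f(s_n + h, y_n + h·k3); y_{n+1} = y_n + (h/6)·(k1 + 2k2 + 2k3 + k4).
s=1.000000, y=-1.600000:
  k1 = f(1.000000, -1.600000) = -0.838000
  k2 = f(1.060000, -1.650280) = -0.939528
  k3 = f(1.060000, -1.656372) = -0.948849
  k4 = f(1.120000, -1.713862) = -1.061409
  y ← -1.600000 + (0.12/6)·(k1 + 2k2 + 2k3 + k4) = -1.713523
s=1.120000, y=-1.713523:
  k1 = f(1.120000, -1.713523) = -1.060891
  k2 = f(1.180000, -1.777177) = -1.182880
  k3 = f(1.180000, -1.784496) = -1.194079
  k4 = f(1.240000, -1.856813) = -1.329323
  y ← -1.713523 + (0.12/6)·(k1 + 2k2 + 2k3 + k4) = -1.856406
y(1.24) ≈ -1.8564

-1.8564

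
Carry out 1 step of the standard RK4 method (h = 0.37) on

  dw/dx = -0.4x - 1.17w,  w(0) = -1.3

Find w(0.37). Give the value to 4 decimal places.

-0.8672

RK4: k1 = f(x_n, w_n); k2 = f(x_n + h/2, w_n + (h/2)·k1); k3 = f(x_n + h/2, w_n + (h/2)·k2); k4 = f(x_n + h, w_n + h·k3); w_{n+1} = w_n + (h/6)·(k1 + 2k2 + 2k3 + k4).
x=0.000000, w=-1.300000:
  k1 = f(0.000000, -1.300000) = 1.521000
  k2 = f(0.185000, -1.018615) = 1.117780
  k3 = f(0.185000, -1.093211) = 1.205057
  k4 = f(0.370000, -0.854129) = 0.851331
  w ← -1.300000 + (0.37/6)·(k1 + 2k2 + 2k3 + k4) = -0.867223
w(0.37) ≈ -0.8672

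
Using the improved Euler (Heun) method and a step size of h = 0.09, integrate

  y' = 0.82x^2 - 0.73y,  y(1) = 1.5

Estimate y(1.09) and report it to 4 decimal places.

1.4830

Heun: k1 = f(x_n, y_n); k2 = f(x_n + h, y_n + h·k1); y_{n+1} = y_n + (h/2)·(k1 + k2).
x=1.000000, y=1.500000:
  k1 = f(1.000000, 1.500000) = -0.275000
  k2 = f(1.090000, 1.475250) = -0.102690
  y ← 1.500000 + (0.09/2)·(-0.275000 + (-0.102690)) = 1.483004
y(1.09) ≈ 1.4830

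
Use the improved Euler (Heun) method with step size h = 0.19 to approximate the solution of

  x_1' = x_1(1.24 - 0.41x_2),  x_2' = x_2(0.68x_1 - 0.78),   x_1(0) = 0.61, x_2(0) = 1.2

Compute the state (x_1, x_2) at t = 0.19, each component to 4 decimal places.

Heun on (x_1,x_2): k1 = f(t_n, state_n); k2 = f(t_n + h, state_n + h·k1); state_{n+1} = state_n + (h/2)·(k1 + k2).
0.000000: (0.610000, 1.200000)
  k1 = (0.456280, -0.438240)
  predictor → (0.696693, 1.116734)
  k2 = (0.544911, -0.341998)
  → (0.705113, 1.125877)
(x_1(0.19), x_2(0.19)) ≈ (0.7051, 1.1259)

0.7051, 1.1259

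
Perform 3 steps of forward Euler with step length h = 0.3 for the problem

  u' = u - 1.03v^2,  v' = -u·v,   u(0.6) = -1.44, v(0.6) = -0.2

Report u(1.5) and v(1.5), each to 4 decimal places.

-3.2796, -0.7812

Euler on (u,v): u_{n+1} = u_n + h·u', v_{n+1} = v_n + h·v'.
0.600000: (-1.440000, -0.200000); f=(-1.481200, -0.288000) → (-1.884360, -0.286400)
0.900000: (-1.884360, -0.286400); f=(-1.968846, -0.539681) → (-2.475014, -0.448304)
1.200000: (-2.475014, -0.448304); f=(-2.682020, -1.109559) → (-3.279620, -0.781172)
(u(1.5), v(1.5)) ≈ (-3.2796, -0.7812)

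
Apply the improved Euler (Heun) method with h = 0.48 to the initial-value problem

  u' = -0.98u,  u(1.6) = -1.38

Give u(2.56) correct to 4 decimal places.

-0.5657

Heun: k1 = f(x_n, u_n); k2 = f(x_n + h, u_n + h·k1); u_{n+1} = u_n + (h/2)·(k1 + k2).
x=1.600000, u=-1.380000:
  k1 = f(1.600000, -1.380000) = 1.352400
  k2 = f(2.080000, -0.730848) = 0.716231
  u ← -1.380000 + (0.48/2)·(1.352400 + 0.716231) = -0.883529
x=2.080000, u=-0.883529:
  k1 = f(2.080000, -0.883529) = 0.865858
  k2 = f(2.560000, -0.467917) = 0.458558
  u ← -0.883529 + (0.48/2)·(0.865858 + 0.458558) = -0.565669
u(2.56) ≈ -0.5657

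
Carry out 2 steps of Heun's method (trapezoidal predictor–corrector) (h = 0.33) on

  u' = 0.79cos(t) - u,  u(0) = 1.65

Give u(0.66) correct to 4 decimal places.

1.2042

Heun: k1 = f(t_n, u_n); k2 = f(t_n + h, u_n + h·k1); u_{n+1} = u_n + (h/2)·(k1 + k2).
t=0.000000, u=1.650000:
  k1 = f(0.000000, 1.650000) = -0.860000
  k2 = f(0.330000, 1.366200) = -0.618827
  u ← 1.650000 + (0.33/2)·(-0.860000 + (-0.618827)) = 1.405994
t=0.330000, u=1.405994:
  k1 = f(0.330000, 1.405994) = -0.658620
  k2 = f(0.660000, 1.188649) = -0.564555
  u ← 1.405994 + (0.33/2)·(-0.658620 + (-0.564555)) = 1.204170
u(0.66) ≈ 1.2042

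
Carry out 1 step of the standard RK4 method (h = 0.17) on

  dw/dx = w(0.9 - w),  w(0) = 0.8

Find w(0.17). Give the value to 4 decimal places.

0.8128

RK4: k1 = f(x_n, w_n); k2 = f(x_n + h/2, w_n + (h/2)·k1); k3 = f(x_n + h/2, w_n + (h/2)·k2); k4 = f(x_n + h, w_n + h·k3); w_{n+1} = w_n + (h/6)·(k1 + 2k2 + 2k3 + k4).
x=0.000000, w=0.800000:
  k1 = f(0.000000, 0.800000) = 0.080000
  k2 = f(0.085000, 0.806800) = 0.075194
  k3 = f(0.085000, 0.806391) = 0.075485
  k4 = f(0.170000, 0.812832) = 0.070853
  w ← 0.800000 + (0.17/6)·(k1 + 2k2 + 2k3 + k4) = 0.812813
w(0.17) ≈ 0.8128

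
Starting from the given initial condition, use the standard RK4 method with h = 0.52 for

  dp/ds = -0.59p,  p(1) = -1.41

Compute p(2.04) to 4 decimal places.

-0.7634

RK4: k1 = f(s_n, p_n); k2 = f(s_n + h/2, p_n + (h/2)·k1); k3 = f(s_n + h/2, p_n + (h/2)·k2); k4 = f(s_n + h, p_n + h·k3); p_{n+1} = p_n + (h/6)·(k1 + 2k2 + 2k3 + k4).
s=1.000000, p=-1.410000:
  k1 = f(1.000000, -1.410000) = 0.831900
  k2 = f(1.260000, -1.193706) = 0.704287
  k3 = f(1.260000, -1.226885) = 0.723862
  k4 = f(1.520000, -1.033592) = 0.609819
  p ← -1.410000 + (0.52/6)·(k1 + 2k2 + 2k3 + k4) = -1.037505
s=1.520000, p=-1.037505:
  k1 = f(1.520000, -1.037505) = 0.612128
  k2 = f(1.780000, -0.878352) = 0.518228
  k3 = f(1.780000, -0.902766) = 0.532632
  k4 = f(2.040000, -0.760537) = 0.448717
  p ← -1.037505 + (0.52/6)·(k1 + 2k2 + 2k3 + k4) = -0.763416
p(2.04) ≈ -0.7634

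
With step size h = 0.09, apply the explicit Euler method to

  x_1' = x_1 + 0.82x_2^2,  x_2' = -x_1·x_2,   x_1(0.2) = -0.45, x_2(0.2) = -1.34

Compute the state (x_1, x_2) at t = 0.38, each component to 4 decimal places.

-0.2467, -1.4392

Euler on (x_1,x_2): x_1_{n+1} = x_1_n + h·x_1', x_2_{n+1} = x_2_n + h·x_2'.
0.200000: (-0.450000, -1.340000); f=(1.022392, -0.603000) → (-0.357985, -1.394270)
0.290000: (-0.357985, -1.394270); f=(1.236086, -0.499127) → (-0.246737, -1.439191)
(x_1(0.38), x_2(0.38)) ≈ (-0.2467, -1.4392)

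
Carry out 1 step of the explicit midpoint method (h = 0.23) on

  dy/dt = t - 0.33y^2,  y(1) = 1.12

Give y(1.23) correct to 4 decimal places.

Midpoint: k1 = f(t_n, y_n); k2 = f(t_n + h/2, y_n + (h/2)·k1); y_{n+1} = y_n + h·k2.
t=1.000000, y=1.120000:
  k1 = f(1.000000, 1.120000) = 0.586048
  k2 = f(1.115000, 1.187396) = 0.649730
  y ← 1.120000 + 0.23·0.649730 = 1.269438
y(1.23) ≈ 1.2694

1.2694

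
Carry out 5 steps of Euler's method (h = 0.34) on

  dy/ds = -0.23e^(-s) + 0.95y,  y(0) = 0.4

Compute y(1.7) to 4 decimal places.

Euler: y_{n+1} = y_n + h·f(s_n, y_n).
s=0.000000, y=0.400000: f=0.150000 → y ← 0.400000 + 0.34·0.150000 = 0.451000
s=0.340000, y=0.451000: f=0.264743 → y ← 0.451000 + 0.34·0.264743 = 0.541013
s=0.680000, y=0.541013: f=0.397440 → y ← 0.541013 + 0.34·0.397440 = 0.676142
s=1.020000, y=0.676142: f=0.559398 → y ← 0.676142 + 0.34·0.559398 = 0.866338
s=1.360000, y=0.866338: f=0.763989 → y ← 0.866338 + 0.34·0.763989 = 1.126094
y(1.7) ≈ 1.1261

1.1261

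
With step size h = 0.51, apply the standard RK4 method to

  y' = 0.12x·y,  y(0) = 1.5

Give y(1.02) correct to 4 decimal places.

1.5966

RK4: k1 = f(x_n, y_n); k2 = f(x_n + h/2, y_n + (h/2)·k1); k3 = f(x_n + h/2, y_n + (h/2)·k2); k4 = f(x_n + h, y_n + h·k3); y_{n+1} = y_n + (h/6)·(k1 + 2k2 + 2k3 + k4).
x=0.000000, y=1.500000:
  k1 = f(0.000000, 1.500000) = 0.000000
  k2 = f(0.255000, 1.500000) = 0.045900
  k3 = f(0.255000, 1.511705) = 0.046258
  k4 = f(0.510000, 1.523592) = 0.093244
  y ← 1.500000 + (0.51/6)·(k1 + 2k2 + 2k3 + k4) = 1.523593
x=0.510000, y=1.523593:
  k1 = f(0.510000, 1.523593) = 0.093244
  k2 = f(0.765000, 1.547370) = 0.142049
  k3 = f(0.765000, 1.559815) = 0.143191
  k4 = f(1.020000, 1.596620) = 0.195426
  y ← 1.523593 + (0.51/6)·(k1 + 2k2 + 2k3 + k4) = 1.596620
y(1.02) ≈ 1.5966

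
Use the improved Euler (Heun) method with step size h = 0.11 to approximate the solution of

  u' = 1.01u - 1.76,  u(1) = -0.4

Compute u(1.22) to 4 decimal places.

-0.9320

Heun: k1 = f(x_n, u_n); k2 = f(x_n + h, u_n + h·k1); u_{n+1} = u_n + (h/2)·(k1 + k2).
x=1.000000, u=-0.400000:
  k1 = f(1.000000, -0.400000) = -2.164000
  k2 = f(1.110000, -0.638040) = -2.404420
  u ← -0.400000 + (0.11/2)·(-2.164000 + (-2.404420)) = -0.651263
x=1.110000, u=-0.651263:
  k1 = f(1.110000, -0.651263) = -2.417776
  k2 = f(1.220000, -0.917218) = -2.686391
  u ← -0.651263 + (0.11/2)·(-2.417776 + (-2.686391)) = -0.931992
u(1.22) ≈ -0.9320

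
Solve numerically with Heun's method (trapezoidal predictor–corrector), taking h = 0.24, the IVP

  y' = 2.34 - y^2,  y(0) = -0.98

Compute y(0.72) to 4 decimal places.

0.4668

Heun: k1 = f(t_n, y_n); k2 = f(t_n + h, y_n + h·k1); y_{n+1} = y_n + (h/2)·(k1 + k2).
t=0.000000, y=-0.980000:
  k1 = f(0.000000, -0.980000) = 1.379600
  k2 = f(0.240000, -0.648896) = 1.918934
  y ← -0.980000 + (0.24/2)·(1.379600 + 1.918934) = -0.584176
t=0.240000, y=-0.584176:
  k1 = f(0.240000, -0.584176) = 1.998738
  k2 = f(0.480000, -0.104479) = 2.329084
  y ← -0.584176 + (0.24/2)·(1.998738 + 2.329084) = -0.064837
t=0.480000, y=-0.064837:
  k1 = f(0.480000, -0.064837) = 2.335796
  k2 = f(0.720000, 0.495754) = 2.094228
  y ← -0.064837 + (0.24/2)·(2.335796 + 2.094228) = 0.466766
y(0.72) ≈ 0.4668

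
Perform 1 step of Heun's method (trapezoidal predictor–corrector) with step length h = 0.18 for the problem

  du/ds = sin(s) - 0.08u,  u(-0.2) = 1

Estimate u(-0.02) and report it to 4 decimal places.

Heun: k1 = f(s_n, u_n); k2 = f(s_n + h, u_n + h·k1); u_{n+1} = u_n + (h/2)·(k1 + k2).
s=-0.200000, u=1.000000:
  k1 = f(-0.200000, 1.000000) = -0.278669
  k2 = f(-0.020000, 0.949840) = -0.095986
  u ← 1.000000 + (0.18/2)·(-0.278669 + (-0.095986)) = 0.966281
u(-0.02) ≈ 0.9663

0.9663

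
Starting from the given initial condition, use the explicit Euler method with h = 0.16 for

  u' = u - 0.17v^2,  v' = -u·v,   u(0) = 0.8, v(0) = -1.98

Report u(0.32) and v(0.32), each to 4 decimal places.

0.8717, -1.4997

Euler on (u,v): u_{n+1} = u_n + h·u', v_{n+1} = v_n + h·v'.
0.000000: (0.800000, -1.980000); f=(0.133532, 1.584000) → (0.821365, -1.726560)
0.160000: (0.821365, -1.726560); f=(0.314594, 1.418136) → (0.871700, -1.499658)
(u(0.32), v(0.32)) ≈ (0.8717, -1.4997)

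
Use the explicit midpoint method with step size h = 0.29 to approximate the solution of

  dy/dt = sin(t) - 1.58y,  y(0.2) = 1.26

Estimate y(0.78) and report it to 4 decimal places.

Midpoint: k1 = f(t_n, y_n); k2 = f(t_n + h/2, y_n + (h/2)·k1); y_{n+1} = y_n + h·k2.
t=0.200000, y=1.260000:
  k1 = f(0.200000, 1.260000) = -1.792131
  k2 = f(0.345000, 1.000141) = -1.242026
  y ← 1.260000 + 0.29·(-1.242026) = 0.899812
t=0.490000, y=0.899812:
  k1 = f(0.490000, 0.899812) = -0.951078
  k2 = f(0.635000, 0.761906) = -0.610634
  y ← 0.899812 + 0.29·(-0.610634) = 0.722728
y(0.78) ≈ 0.7227

0.7227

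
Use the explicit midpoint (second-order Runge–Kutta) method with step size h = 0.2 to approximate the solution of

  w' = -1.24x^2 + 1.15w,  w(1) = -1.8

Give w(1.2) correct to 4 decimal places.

-2.5902

Midpoint: k1 = f(x_n, w_n); k2 = f(x_n + h/2, w_n + (h/2)·k1); w_{n+1} = w_n + h·k2.
x=1.000000, w=-1.800000:
  k1 = f(1.000000, -1.800000) = -3.310000
  k2 = f(1.100000, -2.131000) = -3.951050
  w ← -1.800000 + 0.2·(-3.951050) = -2.590210
w(1.2) ≈ -2.5902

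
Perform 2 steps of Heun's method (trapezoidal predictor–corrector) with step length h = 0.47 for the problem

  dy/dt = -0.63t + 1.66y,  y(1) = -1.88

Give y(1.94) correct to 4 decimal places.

-9.8470

Heun: k1 = f(t_n, y_n); k2 = f(t_n + h, y_n + h·k1); y_{n+1} = y_n + (h/2)·(k1 + k2).
t=1.000000, y=-1.880000:
  k1 = f(1.000000, -1.880000) = -3.750800
  k2 = f(1.470000, -3.642876) = -6.973274
  y ← -1.880000 + (0.47/2)·(-3.750800 + (-6.973274)) = -4.400157
t=1.470000, y=-4.400157:
  k1 = f(1.470000, -4.400157) = -8.230361
  k2 = f(1.940000, -8.268427) = -14.947789
  y ← -4.400157 + (0.47/2)·(-8.230361 + (-14.947789)) = -9.847023
y(1.94) ≈ -9.8470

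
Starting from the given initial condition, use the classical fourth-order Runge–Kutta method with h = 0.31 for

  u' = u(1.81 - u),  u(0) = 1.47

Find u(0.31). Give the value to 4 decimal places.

1.5989

RK4: k1 = f(t_n, u_n); k2 = f(t_n + h/2, u_n + (h/2)·k1); k3 = f(t_n + h/2, u_n + (h/2)·k2); k4 = f(t_n + h, u_n + h·k3); u_{n+1} = u_n + (h/6)·(k1 + 2k2 + 2k3 + k4).
t=0.000000, u=1.470000:
  k1 = f(0.000000, 1.470000) = 0.499800
  k2 = f(0.155000, 1.547469) = 0.406259
  k3 = f(0.155000, 1.532970) = 0.424679
  k4 = f(0.310000, 1.601650) = 0.333703
  u ← 1.470000 + (0.31/6)·(k1 + 2k2 + 2k3 + k4) = 1.598928
u(0.31) ≈ 1.5989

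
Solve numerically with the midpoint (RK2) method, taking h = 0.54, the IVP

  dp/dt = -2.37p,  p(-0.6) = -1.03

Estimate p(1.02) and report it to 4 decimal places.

Midpoint: k1 = f(t_n, p_n); k2 = f(t_n + h/2, p_n + (h/2)·k1); p_{n+1} = p_n + h·k2.
t=-0.600000, p=-1.030000:
  k1 = f(-0.600000, -1.030000) = 2.441100
  k2 = f(-0.330000, -0.370903) = 0.879040
  p ← -1.030000 + 0.54·0.879040 = -0.555318
t=-0.060000, p=-0.555318:
  k1 = f(-0.060000, -0.555318) = 1.316104
  k2 = f(0.210000, -0.199970) = 0.473929
  p ← -0.555318 + 0.54·0.473929 = -0.299397
t=0.480000, p=-0.299397:
  k1 = f(0.480000, -0.299397) = 0.709570
  k2 = f(0.750000, -0.107813) = 0.255516
  p ← -0.299397 + 0.54·0.255516 = -0.161418
p(1.02) ≈ -0.1614

-0.1614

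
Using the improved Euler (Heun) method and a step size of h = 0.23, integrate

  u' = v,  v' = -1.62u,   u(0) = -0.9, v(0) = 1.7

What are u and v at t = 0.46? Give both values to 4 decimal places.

0.0011, 2.0537

Heun on (u,v): k1 = f(t_n, state_n); k2 = f(t_n + h, state_n + h·k1); state_{n+1} = state_n + (h/2)·(k1 + k2).
0.000000: (-0.900000, 1.700000)
  k1 = (1.700000, 1.458000)
  predictor → (-0.509000, 2.035340)
  k2 = (2.035340, 0.824580)
  → (-0.470436, 1.962497)
0.230000: (-0.470436, 1.962497)
  k1 = (1.962497, 0.762106)
  predictor → (-0.019062, 2.137781)
  k2 = (2.137781, 0.030880)
  → (0.001096, 2.053690)
(u(0.46), v(0.46)) ≈ (0.0011, 2.0537)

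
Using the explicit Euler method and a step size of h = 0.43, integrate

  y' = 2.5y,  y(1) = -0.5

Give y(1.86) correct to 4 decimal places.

-2.1528

Euler: y_{n+1} = y_n + h·f(t_n, y_n).
t=1.000000, y=-0.500000: f=-1.250000 → y ← -0.500000 + 0.43·(-1.250000) = -1.037500
t=1.430000, y=-1.037500: f=-2.593750 → y ← -1.037500 + 0.43·(-2.593750) = -2.152813
y(1.86) ≈ -2.1528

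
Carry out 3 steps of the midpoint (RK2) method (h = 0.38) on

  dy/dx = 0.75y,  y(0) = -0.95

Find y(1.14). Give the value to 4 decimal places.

Midpoint: k1 = f(x_n, y_n); k2 = f(x_n + h/2, y_n + (h/2)·k1); y_{n+1} = y_n + h·k2.
x=0.000000, y=-0.950000:
  k1 = f(0.000000, -0.950000) = -0.712500
  k2 = f(0.190000, -1.085375) = -0.814031
  y ← -0.950000 + 0.38·(-0.814031) = -1.259332
x=0.380000, y=-1.259332:
  k1 = f(0.380000, -1.259332) = -0.944499
  k2 = f(0.570000, -1.438787) = -1.079090
  y ← -1.259332 + 0.38·(-1.079090) = -1.669386
x=0.760000, y=-1.669386:
  k1 = f(0.760000, -1.669386) = -1.252040
  k2 = f(0.950000, -1.907274) = -1.430455
  y ← -1.669386 + 0.38·(-1.430455) = -2.212959
y(1.14) ≈ -2.2130

-2.2130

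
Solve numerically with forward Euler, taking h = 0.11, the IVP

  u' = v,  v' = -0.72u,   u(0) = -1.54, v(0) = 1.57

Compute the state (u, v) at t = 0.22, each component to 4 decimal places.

-1.1812, 1.8003

Euler on (u,v): u_{n+1} = u_n + h·u', v_{n+1} = v_n + h·v'.
0.000000: (-1.540000, 1.570000); f=(1.570000, 1.108800) → (-1.367300, 1.691968)
0.110000: (-1.367300, 1.691968); f=(1.691968, 0.984456) → (-1.181184, 1.800258)
(u(0.22), v(0.22)) ≈ (-1.1812, 1.8003)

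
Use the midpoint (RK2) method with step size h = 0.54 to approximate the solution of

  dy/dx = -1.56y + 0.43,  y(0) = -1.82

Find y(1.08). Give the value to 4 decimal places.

Midpoint: k1 = f(x_n, y_n); k2 = f(x_n + h/2, y_n + (h/2)·k1); y_{n+1} = y_n + h·k2.
x=0.000000, y=-1.820000:
  k1 = f(0.000000, -1.820000) = 3.269200
  k2 = f(0.270000, -0.937316) = 1.892213
  y ← -1.820000 + 0.54·1.892213 = -0.798205
x=0.540000, y=-0.798205:
  k1 = f(0.540000, -0.798205) = 1.675200
  k2 = f(0.810000, -0.345901) = 0.969606
  y ← -0.798205 + 0.54·0.969606 = -0.274618
y(1.08) ≈ -0.2746

-0.2746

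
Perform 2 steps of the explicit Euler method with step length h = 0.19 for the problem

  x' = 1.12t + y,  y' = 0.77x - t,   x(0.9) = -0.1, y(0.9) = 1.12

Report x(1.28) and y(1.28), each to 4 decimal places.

0.7138, 0.7718

Euler on (x,y): x_{n+1} = x_n + h·x', y_{n+1} = y_n + h·y'.
0.900000: (-0.100000, 1.120000); f=(2.128000, -0.977000) → (0.304320, 0.934370)
1.090000: (0.304320, 0.934370); f=(2.155170, -0.855674) → (0.713802, 0.771792)
(x(1.28), y(1.28)) ≈ (0.7138, 0.7718)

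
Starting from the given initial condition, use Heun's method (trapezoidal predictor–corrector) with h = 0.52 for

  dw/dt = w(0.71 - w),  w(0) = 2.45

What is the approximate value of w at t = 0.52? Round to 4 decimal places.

1.3705

Heun: k1 = f(t_n, w_n); k2 = f(t_n + h, w_n + h·k1); w_{n+1} = w_n + (h/2)·(k1 + k2).
t=0.000000, w=2.450000:
  k1 = f(0.000000, 2.450000) = -4.263000
  k2 = f(0.520000, 0.233240) = 0.111200
  w ← 2.450000 + (0.52/2)·(-4.263000 + 0.111200) = 1.370532
w(0.52) ≈ 1.3705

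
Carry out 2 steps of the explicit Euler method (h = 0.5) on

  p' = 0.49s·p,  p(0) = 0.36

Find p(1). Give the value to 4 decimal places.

0.4041

Euler: p_{n+1} = p_n + h·f(s_n, p_n).
s=0.000000, p=0.360000: f=0.000000 → p ← 0.360000 + 0.5·0.000000 = 0.360000
s=0.500000, p=0.360000: f=0.088200 → p ← 0.360000 + 0.5·0.088200 = 0.404100
p(1) ≈ 0.4041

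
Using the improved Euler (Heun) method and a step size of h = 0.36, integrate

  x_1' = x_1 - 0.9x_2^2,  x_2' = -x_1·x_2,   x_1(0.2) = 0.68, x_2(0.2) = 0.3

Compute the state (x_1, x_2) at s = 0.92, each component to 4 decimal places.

Heun on (x_1,x_2): k1 = f(s_n, state_n); k2 = f(s_n + h, state_n + h·k1); state_{n+1} = state_n + (h/2)·(k1 + k2).
0.200000: (0.680000, 0.300000)
  k1 = (0.599000, -0.204000)
  predictor → (0.895640, 0.226560)
  k2 = (0.849444, -0.202916)
  → (0.940720, 0.226755)
0.560000: (0.940720, 0.226755)
  k1 = (0.894444, -0.213313)
  predictor → (1.262720, 0.149962)
  k2 = (1.242480, -0.189360)
  → (1.325366, 0.154274)
(x_1(0.92), x_2(0.92)) ≈ (1.3254, 0.1543)

1.3254, 0.1543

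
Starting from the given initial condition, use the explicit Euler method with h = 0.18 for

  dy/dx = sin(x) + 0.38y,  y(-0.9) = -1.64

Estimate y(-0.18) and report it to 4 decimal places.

-2.6066

Euler: y_{n+1} = y_n + h·f(x_n, y_n).
x=-0.900000, y=-1.640000: f=-1.406527 → y ← -1.640000 + 0.18·(-1.406527) = -1.893175
x=-0.720000, y=-1.893175: f=-1.378791 → y ← -1.893175 + 0.18·(-1.378791) = -2.141357
x=-0.540000, y=-2.141357: f=-1.327852 → y ← -2.141357 + 0.18·(-1.327852) = -2.380371
x=-0.360000, y=-2.380371: f=-1.256815 → y ← -2.380371 + 0.18·(-1.256815) = -2.606597
y(-0.18) ≈ -2.6066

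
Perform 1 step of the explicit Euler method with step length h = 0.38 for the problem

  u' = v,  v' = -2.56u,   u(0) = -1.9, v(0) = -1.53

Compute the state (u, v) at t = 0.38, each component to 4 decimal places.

-2.4814, 0.3183

Euler on (u,v): u_{n+1} = u_n + h·u', v_{n+1} = v_n + h·v'.
0.000000: (-1.900000, -1.530000); f=(-1.530000, 4.864000) → (-2.481400, 0.318320)
(u(0.38), v(0.38)) ≈ (-2.4814, 0.3183)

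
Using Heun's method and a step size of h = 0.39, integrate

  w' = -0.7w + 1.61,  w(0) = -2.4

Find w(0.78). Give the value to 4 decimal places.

Heun: k1 = f(t_n, w_n); k2 = f(t_n + h, w_n + h·k1); w_{n+1} = w_n + (h/2)·(k1 + k2).
t=0.000000, w=-2.400000:
  k1 = f(0.000000, -2.400000) = 3.290000
  k2 = f(0.390000, -1.116900) = 2.391830
  w ← -2.400000 + (0.39/2)·(3.290000 + 2.391830) = -1.292043
t=0.390000, w=-1.292043:
  k1 = f(0.390000, -1.292043) = 2.514430
  k2 = f(0.780000, -0.311415) = 1.827991
  w ← -1.292043 + (0.39/2)·(2.514430 + 1.827991) = -0.445271
w(0.78) ≈ -0.4453

-0.4453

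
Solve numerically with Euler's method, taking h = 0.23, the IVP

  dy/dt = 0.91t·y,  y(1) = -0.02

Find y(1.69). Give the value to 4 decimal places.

-0.0397

Euler: y_{n+1} = y_n + h·f(t_n, y_n).
t=1.000000, y=-0.020000: f=-0.018200 → y ← -0.020000 + 0.23·(-0.018200) = -0.024186
t=1.230000, y=-0.024186: f=-0.027071 → y ← -0.024186 + 0.23·(-0.027071) = -0.030412
t=1.460000, y=-0.030412: f=-0.040406 → y ← -0.030412 + 0.23·(-0.040406) = -0.039706
y(1.69) ≈ -0.0397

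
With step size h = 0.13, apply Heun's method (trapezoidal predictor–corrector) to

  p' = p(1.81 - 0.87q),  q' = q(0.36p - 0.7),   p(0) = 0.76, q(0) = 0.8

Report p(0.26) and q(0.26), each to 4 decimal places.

Heun on (p,q): k1 = f(t_n, state_n); k2 = f(t_n + h, state_n + h·k1); state_{n+1} = state_n + (h/2)·(k1 + k2).
0.000000: (0.760000, 0.800000)
  k1 = (0.846640, -0.341120)
  predictor → (0.870063, 0.755654)
  k2 = (1.002818, -0.292270)
  → (0.880215, 0.758830)
0.130000: (0.880215, 0.758830)
  k1 = (1.012087, -0.290725)
  predictor → (1.011786, 0.721035)
  k2 = (1.196639, -0.242093)
  → (1.023782, 0.724197)
(p(0.26), q(0.26)) ≈ (1.0238, 0.7242)

1.0238, 0.7242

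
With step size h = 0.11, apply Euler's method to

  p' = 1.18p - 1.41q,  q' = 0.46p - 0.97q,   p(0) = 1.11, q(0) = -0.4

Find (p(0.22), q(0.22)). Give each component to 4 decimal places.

Euler on (p,q): p_{n+1} = p_n + h·p', q_{n+1} = q_n + h·q'.
0.000000: (1.110000, -0.400000); f=(1.873800, 0.898600) → (1.316118, -0.301154)
0.110000: (1.316118, -0.301154); f=(1.977646, 0.897534) → (1.533659, -0.202425)
(p(0.22), q(0.22)) ≈ (1.5337, -0.2024)

1.5337, -0.2024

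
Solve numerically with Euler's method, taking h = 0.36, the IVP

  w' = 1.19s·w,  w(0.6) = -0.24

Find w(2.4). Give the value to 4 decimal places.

-2.1480

Euler: w_{n+1} = w_n + h·f(s_n, w_n).
s=0.600000, w=-0.240000: f=-0.171360 → w ← -0.240000 + 0.36·(-0.171360) = -0.301690
s=0.960000, w=-0.301690: f=-0.344650 → w ← -0.301690 + 0.36·(-0.344650) = -0.425764
s=1.320000, w=-0.425764: f=-0.668790 → w ← -0.425764 + 0.36·(-0.668790) = -0.666528
s=1.680000, w=-0.666528: f=-1.332523 → w ← -0.666528 + 0.36·(-1.332523) = -1.146236
s=2.040000, w=-1.146236: f=-2.782603 → w ← -1.146236 + 0.36·(-2.782603) = -2.147973
w(2.4) ≈ -2.1480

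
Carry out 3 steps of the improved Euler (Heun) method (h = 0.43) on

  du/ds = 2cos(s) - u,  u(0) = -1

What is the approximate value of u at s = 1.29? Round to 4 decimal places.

Heun: k1 = f(s_n, u_n); k2 = f(s_n + h, u_n + h·k1); u_{n+1} = u_n + (h/2)·(k1 + k2).
s=0.000000, u=-1.000000:
  k1 = f(0.000000, -1.000000) = 3.000000
  k2 = f(0.430000, 0.290000) = 1.527931
  u ← -1.000000 + (0.43/2)·(3.000000 + 1.527931) = -0.026495
s=0.430000, u=-0.026495:
  k1 = f(0.430000, -0.026495) = 1.844426
  k2 = f(0.860000, 0.766609) = 0.538266
  u ← -0.026495 + (0.43/2)·(1.844426 + 0.538266) = 0.485784
s=0.860000, u=0.485784:
  k1 = f(0.860000, 0.485784) = 0.819091
  k2 = f(1.290000, 0.837993) = -0.283751
  u ← 0.485784 + (0.43/2)·(0.819091 + (-0.283751)) = 0.600882
u(1.29) ≈ 0.6009

0.6009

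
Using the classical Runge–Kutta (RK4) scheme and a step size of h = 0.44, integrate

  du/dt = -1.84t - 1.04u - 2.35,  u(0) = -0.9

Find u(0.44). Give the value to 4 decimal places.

RK4: k1 = f(t_n, u_n); k2 = f(t_n + h/2, u_n + (h/2)·k1); k3 = f(t_n + h/2, u_n + (h/2)·k2); k4 = f(t_n + h, u_n + h·k3); u_{n+1} = u_n + (h/6)·(k1 + 2k2 + 2k3 + k4).
t=0.000000, u=-0.900000:
  k1 = f(0.000000, -0.900000) = -1.414000
  k2 = f(0.220000, -1.211080) = -1.495277
  k3 = f(0.220000, -1.228961) = -1.476681
  k4 = f(0.440000, -1.549739) = -1.547871
  u ← -0.900000 + (0.44/6)·(k1 + 2k2 + 2k3 + k4) = -1.553091
u(0.44) ≈ -1.5531

-1.5531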